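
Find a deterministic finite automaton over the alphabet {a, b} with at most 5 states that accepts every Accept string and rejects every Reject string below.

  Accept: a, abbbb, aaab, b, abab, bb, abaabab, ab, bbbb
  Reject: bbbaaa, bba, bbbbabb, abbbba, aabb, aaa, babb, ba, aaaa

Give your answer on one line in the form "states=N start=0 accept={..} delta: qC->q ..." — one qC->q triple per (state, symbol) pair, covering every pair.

State merging on the prefix tree: take the shortest (then alphabetical) example prefix whose next move is undefined and point that move at state 0, else 1, else 2, ...; a target is out if some Accept/Reject pair would then sit in one state with the same input left (inseparable). If every existing state is out, open a new one.
a: 0a undefined. 0a->0: no, a/aaa meet in 0. Open state 1: 0a->1.
b: 0b undefined. 0b->0: no, a/bba meet in 1. 0b->1: ok.
aa: 1a undefined. 1a->0: no, a/aaa meet in 1. 1a->1: no, a/aaa meet in 1. Open state 2: 1a->2.
ab: 1b undefined. 1b->0: no, a/bba meet in 1. 1b->1: ok.
aaa: 2a undefined. 2a->0: no, a/bbbaaa meet in 1. 2a->1: no, a/aaa meet in 1. 2a->2: ok.
aab: 2b undefined. 2b->0: no, a/bbbbabb meet in 1. 2b->1: no, a/bbbbabb meet in 1. 2b->2: no, aaab/bbbaaa meet in 2. Open state 3: 2b->3.
aabb: 3b undefined. 3b->0: ok.
abaaba: 3a undefined. 3a->0: ok.
All examples now run through 4 states with every (state, symbol) defined. Accept strings end in {1,3}, Reject strings end in {0,2}; accept={1,3}.

states=4 start=0 accept={1,3} delta: 0a->1 0b->1 1a->2 1b->1 2a->2 2b->3 3a->0 3b->0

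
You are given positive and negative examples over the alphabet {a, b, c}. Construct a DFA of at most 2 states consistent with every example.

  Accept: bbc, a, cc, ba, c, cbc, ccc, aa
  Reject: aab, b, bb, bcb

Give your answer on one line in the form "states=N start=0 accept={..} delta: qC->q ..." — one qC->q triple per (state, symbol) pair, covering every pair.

states=2 start=0 accept={0} delta: 0a->0 0b->1 0c->0 1a->0 1b->1 1c->0

Fold the examples into a partial DFA from state 0: repeatedly fix the first undefined (state, symbol) met by the shortest-then-alphabetical prefix, trying targets in increasing order and rejecting any under which an Accept and a Reject string meet in one state with the same remainder; add a state when all current targets are rejected. Accepting states are where Accept strings end.
a: 0a undefined. 0a->0: ok.
b: 0b undefined. 0b->0: no, a/aab meet in 0. Open state 1: 0b->1.
c: 0c undefined. 0c->0: ok.
ba: 1a undefined. 1a->0: ok.
bb: 1b undefined. 1b->0: no, bbc/bb meet in 0. 1b->1: ok.
bc: 1c undefined. 1c->0: ok.
All examples now run through 2 states with every (state, symbol) defined. Accept strings end in {0}, Reject strings end in {1}; accept={0}.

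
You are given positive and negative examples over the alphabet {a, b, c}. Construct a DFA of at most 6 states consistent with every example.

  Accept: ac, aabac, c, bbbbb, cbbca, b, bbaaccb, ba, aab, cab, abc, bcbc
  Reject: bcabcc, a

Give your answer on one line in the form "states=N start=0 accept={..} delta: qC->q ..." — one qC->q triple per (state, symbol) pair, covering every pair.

Fold the examples into a partial DFA from state 0: repeatedly fix the first undefined (state, symbol) met by the shortest-then-alphabetical prefix, trying targets in increasing order and rejecting any under which an Accept and a Reject string meet in one state with the same remainder; add a state when all current targets are rejected. Accepting states are where Accept strings end.
a: 0a undefined. 0a->0: ok.
b: 0b undefined. 0b->0: no, bbbbb/a meet in 0. Open state 1: 0b->1.
c: 0c undefined. 0c->0: no, ac/a meet in 0. 0c->1: ok.
ba: 1a undefined. 1a->0: no, ba/a meet in 0. 1a->1: ok.
bb: 1b undefined. 1b->0: no, cab/a meet in 0. 1b->1: ok.
bc: 1c undefined. 1c->0: no, ac/bcabcc meet in 1. 1c->1: no, ac/bcabcc meet in 1. Open state 2: 1c->2.
bca: 2a undefined. 2a->0: no, cbbca/a meet in 0. 2a->1: ok.
bcb: 2b undefined. 2b->0: ok.
bbaacc: 2c undefined. 2c->0: ok.
All examples now run through 3 states with every (state, symbol) defined. Accept strings end in {1,2}, Reject strings end in {0}; accept={1,2}.

states=3 start=0 accept={1,2} delta: 0a->0 0b->1 0c->1 1a->1 1b->1 1c->2 2a->1 2b->0 2c->0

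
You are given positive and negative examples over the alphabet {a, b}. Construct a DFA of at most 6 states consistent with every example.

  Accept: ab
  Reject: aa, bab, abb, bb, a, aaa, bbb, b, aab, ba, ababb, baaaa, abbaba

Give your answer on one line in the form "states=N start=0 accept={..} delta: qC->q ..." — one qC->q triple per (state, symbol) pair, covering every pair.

states=4 start=0 accept={3} delta: 0a->1 0b->2 1a->0 1b->3 2a->0 2b->0 3a->0 3b->0

State merging on the prefix tree: take the shortest (then alphabetical) example prefix whose next move is undefined and point that move at state 0, else 1, else 2, ...; a target is out if some Accept/Reject pair would then sit in one state with the same input left (inseparable). If every existing state is out, open a new one.
a: 0a undefined. 0a->0: no, ab/b meet in 0 with "b" left. Open state 1: 0a->1.
b: 0b undefined. 0b->0: no, ab/bab meet in 1 with "b" left. 0b->1: no, ab/bb meet in 1 with "b" left. Open state 2: 0b->2.
aa: 1a undefined. 1a->0: ok.
ab: 1b undefined. 1b->0: no, ab/aa meet in 0. 1b->1: no, ab/abb meet in 1. 1b->2: no, ab/b meet in 2. Open state 3: 1b->3.
ba: 2a undefined. 2a->0: ok.
bb: 2b undefined. 2b->0: ok.
aba: 3a undefined. 3a->0: ok.
abb: 3b undefined. 3b->0: ok.
All examples now run through 4 states with every (state, symbol) defined. Accept strings end in {3}, Reject strings end in {0,1,2}; accept={3}.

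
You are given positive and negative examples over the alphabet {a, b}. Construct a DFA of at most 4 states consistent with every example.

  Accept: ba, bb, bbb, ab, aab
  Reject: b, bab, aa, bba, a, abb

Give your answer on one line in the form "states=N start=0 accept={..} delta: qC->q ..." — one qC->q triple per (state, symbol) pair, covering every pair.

states=4 start=0 accept={0,3} delta: 0a->1 0b->2 1a->1 1b->0 2a->0 2b->3 3a->1 3b->0

Grow the machine one transition at a time. Run the examples from 0; the earliest place one falls off (shortest prefix, ties alphabetical) gets sent to the lowest-numbered state that keeps every Accept/Reject pair distinguishable — a pair clashes when both reach the same state with identical unread suffix — and to a fresh state only if none does.
a: 0a undefined. 0a->0: no, bb/abb meet in 0 with "bb" left. Open state 1: 0a->1.
b: 0b undefined. 0b->0: no, ba/bba meet in 1. 0b->1: no, ba/aa meet in 1 with "a" left. Open state 2: 0b->2.
aa: 1a undefined. 1a->0: no, aab/b meet in 2. 1a->1: ok.
ab: 1b undefined. 1b->0: ok.
ba: 2a undefined. 2a->0: ok.
bb: 2b undefined. 2b->0: no, bbb/b meet in 2. 2b->1: no, bb/aa meet in 1. 2b->2: no, ba/bba meet in 0. Open state 3: 2b->3.
bba: 3a undefined. 3a->0: no, ba/bba meet in 0. 3a->1: ok.
bbb: 3b undefined. 3b->0: ok.
All examples now run through 4 states with every (state, symbol) defined. Accept strings end in {0,3}, Reject strings end in {1,2}; accept={0,3}.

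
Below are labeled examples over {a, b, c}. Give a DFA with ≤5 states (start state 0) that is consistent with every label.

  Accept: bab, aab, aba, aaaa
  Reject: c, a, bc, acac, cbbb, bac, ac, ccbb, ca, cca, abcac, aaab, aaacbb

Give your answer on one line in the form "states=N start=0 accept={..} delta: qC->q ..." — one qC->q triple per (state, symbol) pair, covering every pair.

Fold the examples into a partial DFA from state 0: repeatedly fix the first undefined (state, symbol) met by the shortest-then-alphabetical prefix, trying targets in increasing order and rejecting any under which an Accept and a Reject string meet in one state with the same remainder; add a state when all current targets are rejected. Accepting states are where Accept strings end.
a: 0a undefined. 0a->0: no, aab/aaab meet in 0 with "b" left. Open state 1: 0a->1.
b: 0b undefined. 0b->0: ok.
c: 0c undefined. 0c->0: ok.
aa: 1a undefined. 1a->0: no, bab/aaab meet in 1 with "b" left. 1a->1: no, bab/aaab meet in 1 with "b" left. Open state 2: 1a->2.
ab: 1b undefined. 1b->0: no, bab/c meet in 0. 1b->1: no, bab/a meet in 1. 1b->2: ok.
ac: 1c undefined. 1c->0: ok.
aaa: 2a undefined. 2a->0: no, aba/c meet in 0. 2a->1: no, bab/aaab meet in 2. 2a->2: no, aab/aaab meet in 2 with "b" left. Open state 3: 2a->3.
aab: 2b undefined. 2b->0: no, aab/c meet in 0. 2b->1: no, aab/a meet in 1. 2b->2: ok.
abc: 2c undefined. 2c->0: ok.
aaaa: 3a undefined. 3a->0: no, aaaa/c meet in 0. 3a->1: no, aaaa/a meet in 1. 3a->2: ok.
aaab: 3b undefined. 3b->0: ok.
aaac: 3c undefined. 3c->0: ok.
All examples now run through 4 states with every (state, symbol) defined. Accept strings end in {2,3}, Reject strings end in {0,1}; accept={2,3}.

states=4 start=0 accept={2,3} delta: 0a->1 0b->0 0c->0 1a->2 1b->2 1c->0 2a->3 2b->2 2c->0 3a->2 3b->0 3c->0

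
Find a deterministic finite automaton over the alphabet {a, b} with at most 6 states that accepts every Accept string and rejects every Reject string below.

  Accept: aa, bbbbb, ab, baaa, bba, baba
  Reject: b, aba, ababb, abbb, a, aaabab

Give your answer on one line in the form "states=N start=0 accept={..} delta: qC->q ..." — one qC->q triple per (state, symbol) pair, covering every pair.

Grow the machine one transition at a time. Run the examples from 0; the earliest place one falls off (shortest prefix, ties alphabetical) gets sent to the lowest-numbered state that keeps every Accept/Reject pair distinguishable — a pair clashes when both reach the same state with identical unread suffix — and to a fresh state only if none does.
a: 0a undefined. 0a->0: no, aa/a meet in 0. Open state 1: 0a->1.
b: 0b undefined. 0b->0: no, bbbbb/b meet in 0. 0b->1: no, bba/aba meet in 1 with "ba" left. Open state 2: 0b->2.
aa: 1a undefined. 1a->0: ok.
ab: 1b undefined. 1b->0: no, aa/aaabab meet in 0. 1b->1: no, aa/aba meet in 0. 1b->2: no, ab/b meet in 2. Open state 3: 1b->3.
ba: 2a undefined. 2a->0: ok.
bb: 2b undefined. 2b->0: no, bbbbb/b meet in 2. 2b->1: no, bbbbb/abbb meet in 3 with "bb" left. 2b->2: no, bbbbb/b meet in 2. 2b->3: no, bba/aba meet in 3 with "a" left. Open state 4: 2b->4.
aba: 3a undefined. 3a->0: no, aa/aba meet in 0. 3a->1: no, ab/aaabab meet in 3. 3a->2: ok.
abb: 3b undefined. 3b->0: ok.
bba: 4a undefined. 4a->0: ok.
bbb: 4b undefined. 4b->0: no, aa/ababb meet in 0. 4b->1: ok.
All examples now run through 5 states with every (state, symbol) defined. Accept strings end in {0,3}, Reject strings end in {1,2,4}; accept={0,3}.

states=5 start=0 accept={0,3} delta: 0a->1 0b->2 1a->0 1b->3 2a->0 2b->4 3a->2 3b->0 4a->0 4b->1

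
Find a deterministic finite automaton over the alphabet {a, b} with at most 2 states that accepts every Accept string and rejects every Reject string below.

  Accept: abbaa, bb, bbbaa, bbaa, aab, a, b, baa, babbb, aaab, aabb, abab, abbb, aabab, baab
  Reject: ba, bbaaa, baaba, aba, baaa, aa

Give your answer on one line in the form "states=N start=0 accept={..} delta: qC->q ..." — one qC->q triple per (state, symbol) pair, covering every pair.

states=2 start=0 accept={1} delta: 0a->1 0b->1 1a->0 1b->1

Grow the machine one transition at a time. Run the examples from 0; the earliest place one falls off (shortest prefix, ties alphabetical) gets sent to the lowest-numbered state that keeps every Accept/Reject pair distinguishable — a pair clashes when both reach the same state with identical unread suffix — and to a fresh state only if none does.
a: 0a undefined. 0a->0: no, a/aa meet in 0. Open state 1: 0a->1.
b: 0b undefined. 0b->0: no, bbbaa/aa meet in 1 with "a" left. 0b->1: ok.
aa: 1a undefined. 1a->0: ok.
ab: 1b undefined. 1b->0: no, abbaa/bbaaa meet in 1. 1b->1: ok.
All examples now run through 2 states with every (state, symbol) defined. Accept strings end in {1}, Reject strings end in {0}; accept={1}.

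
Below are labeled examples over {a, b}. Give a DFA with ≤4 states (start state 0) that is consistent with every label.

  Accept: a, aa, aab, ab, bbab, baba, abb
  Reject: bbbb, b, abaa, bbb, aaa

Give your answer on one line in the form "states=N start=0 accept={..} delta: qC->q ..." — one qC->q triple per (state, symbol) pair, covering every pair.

State merging on the prefix tree: take the shortest (then alphabetical) example prefix whose next move is undefined and point that move at state 0, else 1, else 2, ...; a target is out if some Accept/Reject pair would then sit in one state with the same input left (inseparable). If every existing state is out, open a new one.
a: 0a undefined. 0a->0: no, a/aaa meet in 0. Open state 1: 0a->1.
b: 0b undefined. 0b->0: ok.
aa: 1a undefined. 1a->0: no, a/aaa meet in 1. 1a->1: no, a/aaa meet in 1. Open state 2: 1a->2.
ab: 1b undefined. 1b->0: no, aa/abaa meet in 2. 1b->1: ok.
aaa: 2a undefined. 2a->0: ok.
aab: 2b undefined. 2b->0: no, aab/bbbb meet in 0. 2b->1: ok.
All examples now run through 3 states with every (state, symbol) defined. Accept strings end in {1,2}, Reject strings end in {0}; accept={1,2}.

states=3 start=0 accept={1,2} delta: 0a->1 0b->0 1a->2 1b->1 2a->0 2b->1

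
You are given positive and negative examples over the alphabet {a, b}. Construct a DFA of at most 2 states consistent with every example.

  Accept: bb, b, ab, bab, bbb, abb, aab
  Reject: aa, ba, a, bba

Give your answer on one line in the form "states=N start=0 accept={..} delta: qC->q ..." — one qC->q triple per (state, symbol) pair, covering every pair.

State merging on the prefix tree: take the shortest (then alphabetical) example prefix whose next move is undefined and point that move at state 0, else 1, else 2, ...; a target is out if some Accept/Reject pair would then sit in one state with the same input left (inseparable). If every existing state is out, open a new one.
a: 0a undefined. 0a->0: ok.
b: 0b undefined. 0b->0: no, bb/aa meet in 0. Open state 1: 0b->1.
ba: 1a undefined. 1a->0: ok.
bb: 1b undefined. 1b->0: no, bb/aa meet in 0. 1b->1: ok.
All examples now run through 2 states with every (state, symbol) defined. Accept strings end in {1}, Reject strings end in {0}; accept={1}.

states=2 start=0 accept={1} delta: 0a->0 0b->1 1a->0 1b->1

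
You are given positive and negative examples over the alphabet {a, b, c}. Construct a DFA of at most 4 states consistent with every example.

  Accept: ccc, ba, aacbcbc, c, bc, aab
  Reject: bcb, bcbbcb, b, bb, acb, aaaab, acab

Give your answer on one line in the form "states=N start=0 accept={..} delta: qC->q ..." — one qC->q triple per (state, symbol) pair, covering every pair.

Fold the examples into a partial DFA from state 0: repeatedly fix the first undefined (state, symbol) met by the shortest-then-alphabetical prefix, trying targets in increasing order and rejecting any under which an Accept and a Reject string meet in one state with the same remainder; add a state when all current targets are rejected. Accepting states are where Accept strings end.
a: 0a undefined. 0a->0: no, aab/b meet in 0 with "b" left. Open state 1: 0a->1.
b: 0b undefined. 0b->0: ok.
c: 0c undefined. 0c->0: no, ccc/bcb meet in 0. 0c->1: ok.
aa: 1a undefined. 1a->0: no, aab/b meet in 0. 1a->1: no, aab/bcb meet in 1 with "b" left. Open state 2: 1a->2.
ac: 1c undefined. 1c->0: ok.
aaa: 2a undefined. 2a->0: ok.
aab: 2b undefined. 2b->0: no, aab/b meet in 0. 2b->1: ok.
aac: 2c undefined. 2c->0: ok.
bcb: 1b undefined. 1b->0: ok.
All examples now run through 3 states with every (state, symbol) defined. Accept strings end in {1}, Reject strings end in {0}; accept={1}.

states=3 start=0 accept={1} delta: 0a->1 0b->0 0c->1 1a->2 1b->0 1c->0 2a->0 2b->1 2c->0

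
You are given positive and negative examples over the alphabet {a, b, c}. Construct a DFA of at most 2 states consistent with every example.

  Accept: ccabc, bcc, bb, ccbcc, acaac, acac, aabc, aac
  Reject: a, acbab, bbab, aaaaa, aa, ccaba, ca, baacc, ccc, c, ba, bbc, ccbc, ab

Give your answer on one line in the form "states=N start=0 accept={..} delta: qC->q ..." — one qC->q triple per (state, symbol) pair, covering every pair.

Fold the examples into a partial DFA from state 0: repeatedly fix the first undefined (state, symbol) met by the shortest-then-alphabetical prefix, trying targets in increasing order and rejecting any under which an Accept and a Reject string meet in one state with the same remainder; add a state when all current targets are rejected. Accepting states are where Accept strings end.
a: 0a undefined. 0a->0: no, aac/c meet in 0 with "c" left. Open state 1: 0a->1.
b: 0b undefined. 0b->0: ok.
c: 0c undefined. 0c->0: no, bcc/ccc meet in 0. 0c->1: ok.
aa: 1a undefined. 1a->0: no, bcc/baacc meet in 1 with "c" left. 1a->1: ok.
ab: 1b undefined. 1b->0: no, bb/bbab meet in 0. 1b->1: ok.
ac: 1c undefined. 1c->0: ok.
All examples now run through 2 states with every (state, symbol) defined. Accept strings end in {0}, Reject strings end in {1}; accept={0}.

states=2 start=0 accept={0} delta: 0a->1 0b->0 0c->1 1a->1 1b->1 1c->0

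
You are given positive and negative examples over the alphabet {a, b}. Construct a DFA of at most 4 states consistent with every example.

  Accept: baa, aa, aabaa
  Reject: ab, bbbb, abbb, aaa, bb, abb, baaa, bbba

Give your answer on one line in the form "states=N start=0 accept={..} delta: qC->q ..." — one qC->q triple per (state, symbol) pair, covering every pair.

states=3 start=0 accept={2} delta: 0a->1 0b->0 1a->2 1b->0 2a->0 2b->0

State merging on the prefix tree: take the shortest (then alphabetical) example prefix whose next move is undefined and point that move at state 0, else 1, else 2, ...; a target is out if some Accept/Reject pair would then sit in one state with the same input left (inseparable). If every existing state is out, open a new one.
a: 0a undefined. 0a->0: no, aa/aaa meet in 0. Open state 1: 0a->1.
b: 0b undefined. 0b->0: ok.
aa: 1a undefined. 1a->0: no, baa/bbbb meet in 0. 1a->1: no, baa/aaa meet in 1. Open state 2: 1a->2.
ab: 1b undefined. 1b->0: ok.
aaa: 2a undefined. 2a->0: ok.
aab: 2b undefined. 2b->0: ok.
All examples now run through 3 states with every (state, symbol) defined. Accept strings end in {2}, Reject strings end in {0,1}; accept={2}.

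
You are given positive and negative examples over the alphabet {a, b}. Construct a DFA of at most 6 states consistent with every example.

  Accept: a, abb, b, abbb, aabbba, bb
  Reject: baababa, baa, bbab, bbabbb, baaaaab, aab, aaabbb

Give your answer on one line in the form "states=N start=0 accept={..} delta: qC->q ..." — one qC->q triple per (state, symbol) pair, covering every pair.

State merging on the prefix tree: take the shortest (then alphabetical) example prefix whose next move is undefined and point that move at state 0, else 1, else 2, ...; a target is out if some Accept/Reject pair would then sit in one state with the same input left (inseparable). If every existing state is out, open a new one.
a: 0a undefined. 0a->0: no, b/aab meet in 0 with "b" left. Open state 1: 0a->1.
b: 0b undefined. 0b->0: no, abbb/bbabbb meet in 1 with "bbb" left. 0b->1: ok.
aa: 1a undefined. 1a->0: no, a/baa meet in 1. 1a->1: no, a/baa meet in 1. Open state 2: 1a->2.
ab: 1b undefined. 1b->0: no, abbb/bbab meet in 0. 1b->1: ok.
aaa: 2a undefined. 2a->0: no, a/baaaaab meet in 1. 2a->1: no, a/baa meet in 1. 2a->2: ok.
aab: 2b undefined. 2b->0: no, a/bbabbb meet in 1. 2b->1: no, a/bbab meet in 1. 2b->2: no, aabbba/baababa meet in 2. Open state 3: 2b->3.
aabb: 3b undefined. 3b->0: no, a/bbabbb meet in 1. 3b->1: no, a/bbabbb meet in 1. 3b->2: ok.
baaba: 3a undefined. 3a->0: ok.
All examples now run through 4 states with every (state, symbol) defined. Accept strings end in {0,1}, Reject strings end in {2,3}; accept={0,1}.

states=4 start=0 accept={0,1} delta: 0a->1 0b->1 1a->2 1b->1 2a->2 2b->3 3a->0 3b->2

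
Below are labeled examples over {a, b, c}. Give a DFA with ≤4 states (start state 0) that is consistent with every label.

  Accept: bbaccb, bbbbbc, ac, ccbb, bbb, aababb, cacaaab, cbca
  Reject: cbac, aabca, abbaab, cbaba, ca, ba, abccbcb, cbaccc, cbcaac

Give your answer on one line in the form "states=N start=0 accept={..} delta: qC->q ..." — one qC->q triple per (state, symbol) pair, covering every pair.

State merging on the prefix tree: take the shortest (then alphabetical) example prefix whose next move is undefined and point that move at state 0, else 1, else 2, ...; a target is out if some Accept/Reject pair would then sit in one state with the same input left (inseparable). If every existing state is out, open a new one.
a: 0a undefined. 0a->0: ok.
b: 0b undefined. 0b->0: no, bbb/abbaab meet in 0. Open state 1: 0b->1.
c: 0c undefined. 0c->0: no, ac/ca meet in 0. 0c->1: ok.
ba: 1a undefined. 1a->0: ok.
bb: 1b undefined. 1b->0: no, ac/cbac meet in 1. 1b->1: no, ac/cbac meet in 1. Open state 2: 1b->2.
cc: 1c undefined. 1c->0: ok.
bba: 2a undefined. 2a->0: no, bbaccb/cbac meet in 1. 2a->1: no, ac/abbaab meet in 1. 2a->2: no, bbb/abbaab meet in 2 with "b" left. Open state 3: 2a->3.
bbb: 2b undefined. 2b->0: no, bbb/aabca meet in 0. 2b->1: no, bbbbbc/aabca meet in 0. 2b->2: ok.
cbc: 2c undefined. 2c->0: no, bbbbbc/aabca meet in 0. 2c->1: no, bbbbbc/cbcaac meet in 1. 2c->2: no, bbbbbc/abccbcb meet in 2. 2c->3: ok.
bbac: 3c undefined. 3c->0: ok.
cbab: 3b undefined. 3b->0: ok.
cbca: 3a undefined. 3a->0: no, ac/abbaab meet in 1. 3a->1: no, bbaccb/abbaab meet in 2. 3a->2: no, bbaccb/abbaab meet in 2. 3a->3: ok.
All examples now run through 4 states with every (state, symbol) defined. Accept strings end in {1,2,3}, Reject strings end in {0}; accept={1,2,3}.

states=4 start=0 accept={1,2,3} delta: 0a->0 0b->1 0c->1 1a->0 1b->2 1c->0 2a->3 2b->2 2c->3 3a->3 3b->0 3c->0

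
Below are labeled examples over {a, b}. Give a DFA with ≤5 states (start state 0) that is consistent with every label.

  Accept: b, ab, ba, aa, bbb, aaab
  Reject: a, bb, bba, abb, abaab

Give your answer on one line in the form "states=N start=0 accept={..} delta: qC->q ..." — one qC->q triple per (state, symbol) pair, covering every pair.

Fold the examples into a partial DFA from state 0: repeatedly fix the first undefined (state, symbol) met by the shortest-then-alphabetical prefix, trying targets in increasing order and rejecting any under which an Accept and a Reject string meet in one state with the same remainder; add a state when all current targets are rejected. Accepting states are where Accept strings end.
a: 0a undefined. 0a->0: no, aa/a meet in 0. Open state 1: 0a->1.
b: 0b undefined. 0b->0: no, b/bb meet in 0. 0b->1: no, b/a meet in 1. Open state 2: 0b->2.
aa: 1a undefined. 1a->0: ok.
ab: 1b undefined. 1b->0: no, b/abb meet in 2. 1b->1: no, ab/a meet in 1. 1b->2: ok.
ba: 2a undefined. 2a->0: no, b/abaab meet in 2. 2a->1: no, b/abaab meet in 2. 2a->2: ok.
bb: 2b undefined. 2b->0: no, aa/bb meet in 0. 2b->1: no, aa/bba meet in 0. 2b->2: no, b/bb meet in 2. Open state 3: 2b->3.
bba: 3a undefined. 3a->0: no, aa/bba meet in 0. 3a->1: ok.
bbb: 3b undefined. 3b->0: ok.
All examples now run through 4 states with every (state, symbol) defined. Accept strings end in {0,2}, Reject strings end in {1,3}; accept={0,2}.

states=4 start=0 accept={0,2} delta: 0a->1 0b->2 1a->0 1b->2 2a->2 2b->3 3a->1 3b->0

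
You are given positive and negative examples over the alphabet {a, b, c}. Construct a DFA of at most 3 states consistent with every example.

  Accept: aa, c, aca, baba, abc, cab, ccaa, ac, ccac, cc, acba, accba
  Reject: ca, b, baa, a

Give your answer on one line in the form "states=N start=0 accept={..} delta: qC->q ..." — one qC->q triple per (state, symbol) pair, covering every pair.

states=3 start=0 accept={0,2} delta: 0a->1 0b->1 0c->0 1a->0 1b->0 1c->2 2a->0 2b->1 2c->0

State merging on the prefix tree: take the shortest (then alphabetical) example prefix whose next move is undefined and point that move at state 0, else 1, else 2, ...; a target is out if some Accept/Reject pair would then sit in one state with the same input left (inseparable). If every existing state is out, open a new one.
a: 0a undefined. 0a->0: no, aa/a meet in 0. Open state 1: 0a->1.
b: 0b undefined. 0b->0: no, aa/baa meet in 1 with "a" left. 0b->1: ok.
c: 0c undefined. 0c->0: ok.
aa: 1a undefined. 1a->0: ok.
ab: 1b undefined. 1b->0: ok.
ac: 1c undefined. 1c->0: no, aca/ca meet in 1. 1c->1: no, ac/ca meet in 1. Open state 2: 1c->2.
aca: 2a undefined. 2a->0: ok.
acb: 2b undefined. 2b->0: no, acba/ca meet in 1. 2b->1: ok.
acc: 2c undefined. 2c->0: ok.
All examples now run through 3 states with every (state, symbol) defined. Accept strings end in {0,2}, Reject strings end in {1}; accept={0,2}.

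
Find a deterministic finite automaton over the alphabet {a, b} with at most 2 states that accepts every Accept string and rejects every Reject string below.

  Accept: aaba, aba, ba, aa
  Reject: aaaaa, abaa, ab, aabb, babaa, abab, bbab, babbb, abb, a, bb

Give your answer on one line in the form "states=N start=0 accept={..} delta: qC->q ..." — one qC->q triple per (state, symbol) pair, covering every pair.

states=2 start=0 accept={0} delta: 0a->1 0b->1 1a->0 1b->1

Fold the examples into a partial DFA from state 0: repeatedly fix the first undefined (state, symbol) met by the shortest-then-alphabetical prefix, trying targets in increasing order and rejecting any under which an Accept and a Reject string meet in one state with the same remainder; add a state when all current targets are rejected. Accepting states are where Accept strings end.
a: 0a undefined. 0a->0: no, aa/aaaaa meet in 0. Open state 1: 0a->1.
b: 0b undefined. 0b->0: no, ba/a meet in 1. 0b->1: ok.
aa: 1a undefined. 1a->0: ok.
ab: 1b undefined. 1b->0: no, aaba/abaa meet in 0. 1b->1: ok.
All examples now run through 2 states with every (state, symbol) defined. Accept strings end in {0}, Reject strings end in {1}; accept={0}.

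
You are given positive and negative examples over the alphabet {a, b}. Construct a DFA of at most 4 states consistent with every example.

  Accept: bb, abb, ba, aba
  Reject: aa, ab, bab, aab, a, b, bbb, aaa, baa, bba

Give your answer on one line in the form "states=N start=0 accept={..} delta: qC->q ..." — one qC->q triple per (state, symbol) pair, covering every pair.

Grow the machine one transition at a time. Run the examples from 0; the earliest place one falls off (shortest prefix, ties alphabetical) gets sent to the lowest-numbered state that keeps every Accept/Reject pair distinguishable — a pair clashes when both reach the same state with identical unread suffix — and to a fresh state only if none does.
a: 0a undefined. 0a->0: ok.
b: 0b undefined. 0b->0: no, bb/aa meet in 0. Open state 1: 0b->1.
ba: 1a undefined. 1a->0: no, ba/aa meet in 0. 1a->1: no, bb/bab meet in 1 with "b" left. Open state 2: 1a->2.
bb: 1b undefined. 1b->0: no, bb/aa meet in 0. 1b->1: no, bb/ab meet in 1. 1b->2: ok.
baa: 2a undefined. 2a->0: ok.
bab: 2b undefined. 2b->0: ok.
All examples now run through 3 states with every (state, symbol) defined. Accept strings end in {2}, Reject strings end in {0,1}; accept={2}.

states=3 start=0 accept={2} delta: 0a->0 0b->1 1a->2 1b->2 2a->0 2b->0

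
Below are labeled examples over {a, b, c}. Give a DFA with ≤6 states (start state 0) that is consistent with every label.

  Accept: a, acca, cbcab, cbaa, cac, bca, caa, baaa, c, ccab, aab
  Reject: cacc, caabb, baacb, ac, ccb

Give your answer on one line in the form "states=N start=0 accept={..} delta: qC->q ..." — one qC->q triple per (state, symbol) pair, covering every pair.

states=3 start=0 accept={0,1} delta: 0a->1 0b->0 0c->1 1a->0 1b->2 1c->2 2a->0 2b->2 2c->1

Fold the examples into a partial DFA from state 0: repeatedly fix the first undefined (state, symbol) met by the shortest-then-alphabetical prefix, trying targets in increasing order and rejecting any under which an Accept and a Reject string meet in one state with the same remainder; add a state when all current targets are rejected. Accepting states are where Accept strings end.
a: 0a undefined. 0a->0: no, c/ac meet in 0 with "c" left. Open state 1: 0a->1.
b: 0b undefined. 0b->0: ok.
c: 0c undefined. 0c->0: no, cac/ac meet in 1 with "c" left. 0c->1: ok.
aa: 1a undefined. 1a->0: ok.
ac: 1c undefined. 1c->0: no, acca/cacc meet in 0. 1c->1: no, a/cacc meet in 1. Open state 2: 1c->2.
cb: 1b undefined. 1b->0: no, cbcab/caabb meet in 0. 1b->1: no, a/caabb meet in 1. 1b->2: ok.
acc: 2c undefined. 2c->0: no, cbcab/cacc meet in 2. 2c->1: ok.
cba: 2a undefined. 2a->0: ok.
ccb: 2b undefined. 2b->0: no, acca/caabb meet in 0. 2b->1: no, a/caabb meet in 1. 2b->2: ok.
All examples now run through 3 states with every (state, symbol) defined. Accept strings end in {0,1}, Reject strings end in {2}; accept={0,1}.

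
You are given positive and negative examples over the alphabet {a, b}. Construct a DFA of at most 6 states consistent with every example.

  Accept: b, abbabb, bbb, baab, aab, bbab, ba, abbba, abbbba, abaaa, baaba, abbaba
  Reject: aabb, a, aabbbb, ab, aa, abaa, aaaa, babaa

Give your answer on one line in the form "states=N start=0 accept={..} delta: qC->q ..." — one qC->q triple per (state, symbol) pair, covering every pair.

states=6 start=0 accept={2,4,5} delta: 0a->1 0b->2 1a->0 1b->3 2a->4 2b->3 3a->4 3b->2 4a->3 4b->5 5a->4 5b->2

Grow the machine one transition at a time. Run the examples from 0; the earliest place one falls off (shortest prefix, ties alphabetical) gets sent to the lowest-numbered state that keeps every Accept/Reject pair distinguishable — a pair clashes when both reach the same state with identical unread suffix — and to a fresh state only if none does.
a: 0a undefined. 0a->0: no, b/ab meet in 0 with "b" left. Open state 1: 0a->1.
b: 0b undefined. 0b->0: no, bbab/ab meet in 1 with "b" left. 0b->1: no, b/a meet in 1. Open state 2: 0b->2.
aa: 1a undefined. 1a->0: ok.
ab: 1b undefined. 1b->0: no, abaaa/a meet in 1. 1b->1: no, abbabb/aabb meet in 2 with "b" left. 1b->2: no, b/ab meet in 2. Open state 3: 1b->3.
ba: 2a undefined. 2a->0: no, baab/ab meet in 3. 2a->1: no, ba/a meet in 1. 2a->2: no, baab/aabb meet in 2 with "b" left. 2a->3: no, ba/ab meet in 3. Open state 4: 2a->4.
bb: 2b undefined. 2b->0: no, bbab/ab meet in 3. 2b->1: no, bbb/ab meet in 3. 2b->2: no, b/aabb meet in 2. 2b->3: ok.
aba: 3a undefined. 3a->0: no, abaaa/aa meet in 0. 3a->1: no, bbab/aabb meet in 3. 3a->2: no, bbab/aabb meet in 3. 3a->3: no, abaaa/aabb meet in 3. 3a->4: ok.
abb: 3b undefined. 3b->0: no, b/aabbbb meet in 2. 3b->1: no, abbabb/aabb meet in 3. 3b->2: ok.
baa: 4a undefined. 4a->0: no, abaaa/a meet in 1. 4a->1: no, baab/aabb meet in 3. 4a->2: no, b/abaa meet in 2. 4a->3: ok.
bab: 4b undefined. 4b->0: no, bbab/aa meet in 0. 4b->1: no, abbabb/aabb meet in 3. 4b->2: no, abbabb/aabb meet in 3. 4b->3: no, bbab/aabb meet in 3. 4b->4: no, abbabb/babaa meet in 4. Open state 5: 4b->5.
baba: 5a undefined. 5a->0: no, abbaba/aa meet in 0. 5a->1: no, abbaba/a meet in 1. 5a->2: no, ba/babaa meet in 4. 5a->3: no, ba/babaa meet in 4. 5a->4: ok.
abbabb: 5b undefined. 5b->0: no, abbabb/aa meet in 0. 5b->1: no, abbabb/a meet in 1. 5b->2: ok.
All examples now run through 6 states with every (state, symbol) defined. Accept strings end in {2,4,5}, Reject strings end in {0,1,3}; accept={2,4,5}.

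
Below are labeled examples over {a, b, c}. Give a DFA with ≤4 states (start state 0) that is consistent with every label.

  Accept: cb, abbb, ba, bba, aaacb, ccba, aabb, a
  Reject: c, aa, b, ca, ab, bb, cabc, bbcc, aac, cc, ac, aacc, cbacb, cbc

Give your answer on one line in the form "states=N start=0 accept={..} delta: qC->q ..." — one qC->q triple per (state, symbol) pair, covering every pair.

Grow the machine one transition at a time. Run the examples from 0; the earliest place one falls off (shortest prefix, ties alphabetical) gets sent to the lowest-numbered state that keeps every Accept/Reject pair distinguishable — a pair clashes when both reach the same state with identical unread suffix — and to a fresh state only if none does.
a: 0a undefined. 0a->0: no, aabb/bb meet in 0 with "bb" left. Open state 1: 0a->1.
b: 0b undefined. 0b->0: ok.
c: 0c undefined. 0c->0: no, cb/c meet in 0. 0c->1: no, cb/ab meet in 1 with "b" left. Open state 2: 0c->2.
aa: 1a undefined. 1a->0: no, aabb/aa meet in 0. 1a->1: no, ba/aa meet in 1. 1a->2: ok.
ab: 1b undefined. 1b->0: no, abbb/b meet in 0. 1b->1: no, abbb/ab meet in 1. 1b->2: ok.
ac: 1c undefined. 1c->0: ok.
ca: 2a undefined. 2a->0: ok.
cb: 2b undefined. 2b->0: no, cb/b meet in 0. 2b->1: no, abbb/c meet in 2. 2b->2: no, cb/c meet in 2. Open state 3: 2b->3.
cc: 2c undefined. 2c->0: ok.
cba: 3a undefined. 3a->0: no, cb/cbacb meet in 3. 3a->1: ok.
cbc: 3c undefined. 3c->0: ok.
aabb: 3b undefined. 3b->0: no, abbb/b meet in 0. 3b->1: ok.
All examples now run through 4 states with every (state, symbol) defined. Accept strings end in {1,3}, Reject strings end in {0,2}; accept={1,3}.

states=4 start=0 accept={1,3} delta: 0a->1 0b->0 0c->2 1a->2 1b->2 1c->0 2a->0 2b->3 2c->0 3a->1 3b->1 3c->0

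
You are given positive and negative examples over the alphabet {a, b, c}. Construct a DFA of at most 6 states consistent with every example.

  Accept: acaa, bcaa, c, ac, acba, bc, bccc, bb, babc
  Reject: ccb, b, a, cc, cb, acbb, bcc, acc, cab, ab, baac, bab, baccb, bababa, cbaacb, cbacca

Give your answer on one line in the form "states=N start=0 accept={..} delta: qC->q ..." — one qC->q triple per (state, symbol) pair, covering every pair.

Grow the machine one transition at a time. Run the examples from 0; the earliest place one falls off (shortest prefix, ties alphabetical) gets sent to the lowest-numbered state that keeps every Accept/Reject pair distinguishable — a pair clashes when both reach the same state with identical unread suffix — and to a fresh state only if none does.
a: 0a undefined. 0a->0: ok.
b: 0b undefined. 0b->0: no, c/baac meet in 0 with "c" left. Open state 1: 0b->1.
c: 0c undefined. 0c->0: no, acaa/a meet in 0. 0c->1: no, c/b meet in 1. Open state 2: 0c->2.
ba: 1a undefined. 1a->0: no, c/baac meet in 2. 1a->1: no, bc/baac meet in 1 with "c" left. 1a->2: ok.
bb: 1b undefined. 1b->0: no, bb/a meet in 0. 1b->1: no, bb/b meet in 1. 1b->2: ok.
bc: 1c undefined. 1c->0: no, bcaa/a meet in 0. 1c->1: no, bc/b meet in 1. 1c->2: ok.
ca: 2a undefined. 2a->0: no, acaa/a meet in 0. 2a->1: no, acaa/cab meet in 2. 2a->2: ok.
cb: 2b undefined. 2b->0: no, acaa/bababa meet in 2. 2b->1: no, acaa/acbb meet in 2. 2b->2: no, acaa/cb meet in 2. Open state 3: 2b->3.
cc: 2c undefined. 2c->0: ok.
cba: 3a undefined. 3a->0: no, acaa/bababa meet in 2. 3a->1: no, acaa/bababa meet in 2. 3a->2: no, acaa/bababa meet in 2. 3a->3: no, acba/cb meet in 3. Open state 4: 3a->4.
acbb: 3b undefined. 3b->0: ok.
babc: 3c undefined. 3c->0: no, babc/a meet in 0. 3c->1: no, babc/ccb meet in 1. 3c->2: ok.
cbaa: 4a undefined. 4a->0: ok.
cbac: 4c undefined. 4c->0: no, acaa/cbacca meet in 2. 4c->1: no, acaa/cbacca meet in 2. 4c->2: ok.
babab: 4b undefined. 4b->0: ok.
All examples now run through 5 states with every (state, symbol) defined. Accept strings end in {2,4}, Reject strings end in {0,1,3}; accept={2,4}.

states=5 start=0 accept={2,4} delta: 0a->0 0b->1 0c->2 1a->2 1b->2 1c->2 2a->2 2b->3 2c->0 3a->4 3b->0 3c->2 4a->0 4b->0 4c->2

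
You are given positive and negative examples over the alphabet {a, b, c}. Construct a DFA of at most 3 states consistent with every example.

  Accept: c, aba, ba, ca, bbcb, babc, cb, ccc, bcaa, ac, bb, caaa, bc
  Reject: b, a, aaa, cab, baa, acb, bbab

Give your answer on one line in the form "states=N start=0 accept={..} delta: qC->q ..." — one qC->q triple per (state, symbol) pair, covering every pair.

states=3 start=0 accept={0,2} delta: 0a->1 0b->1 0c->2 1a->0 1b->2 1c->0 2a->0 2b->0 2c->1

Grow the machine one transition at a time. Run the examples from 0; the earliest place one falls off (shortest prefix, ties alphabetical) gets sent to the lowest-numbered state that keeps every Accept/Reject pair distinguishable — a pair clashes when both reach the same state with identical unread suffix — and to a fresh state only if none does.
a: 0a undefined. 0a->0: no, cb/acb meet in 0 with "cb" left. Open state 1: 0a->1.
b: 0b undefined. 0b->0: no, ba/a meet in 1. 0b->1: ok.
c: 0c undefined. 0c->0: no, ca/b meet in 1. 0c->1: no, c/b meet in 1. Open state 2: 0c->2.
aa: 1a undefined. 1a->0: ok.
ab: 1b undefined. 1b->0: no, aba/b meet in 1. 1b->1: no, bbcb/acb meet in 1 with "cb" left. 1b->2: ok.
ac: 1c undefined. 1c->0: ok.
ca: 2a undefined. 2a->0: ok.
cb: 2b undefined. 2b->0: ok.
cc: 2c undefined. 2c->0: no, bbcb/b meet in 1. 2c->1: ok.
All examples now run through 3 states with every (state, symbol) defined. Accept strings end in {0,2}, Reject strings end in {1}; accept={0,2}.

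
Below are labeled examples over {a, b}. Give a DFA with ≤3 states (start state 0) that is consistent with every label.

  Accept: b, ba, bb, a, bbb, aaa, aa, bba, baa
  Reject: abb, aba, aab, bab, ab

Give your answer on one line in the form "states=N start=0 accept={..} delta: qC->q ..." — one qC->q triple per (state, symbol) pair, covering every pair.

Grow the machine one transition at a time. Run the examples from 0; the earliest place one falls off (shortest prefix, ties alphabetical) gets sent to the lowest-numbered state that keeps every Accept/Reject pair distinguishable — a pair clashes when both reach the same state with identical unread suffix — and to a fresh state only if none does.
a: 0a undefined. 0a->0: no, b/aab meet in 0 with "b" left. Open state 1: 0a->1.
b: 0b undefined. 0b->0: ok.
aa: 1a undefined. 1a->0: no, b/aab meet in 0. 1a->1: ok.
ab: 1b undefined. 1b->0: no, b/abb meet in 0. 1b->1: no, ba/abb meet in 1. Open state 2: 1b->2.
aba: 2a undefined. 2a->0: no, b/aba meet in 0. 2a->1: no, ba/aba meet in 1. 2a->2: ok.
abb: 2b undefined. 2b->0: no, b/abb meet in 0. 2b->1: no, ba/abb meet in 1. 2b->2: ok.
All examples now run through 3 states with every (state, symbol) defined. Accept strings end in {0,1}, Reject strings end in {2}; accept={0,1}.

states=3 start=0 accept={0,1} delta: 0a->1 0b->0 1a->1 1b->2 2a->2 2b->2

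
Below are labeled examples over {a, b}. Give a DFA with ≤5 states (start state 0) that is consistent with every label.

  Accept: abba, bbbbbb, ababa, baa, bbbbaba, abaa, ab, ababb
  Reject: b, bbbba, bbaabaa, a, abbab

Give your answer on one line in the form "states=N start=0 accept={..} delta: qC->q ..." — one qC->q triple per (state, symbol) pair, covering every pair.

states=4 start=0 accept={0,2} delta: 0a->1 0b->1 1a->2 1b->2 2a->2 2b->3 3a->0 3b->0

Grow the machine one transition at a time. Run the examples from 0; the earliest place one falls off (shortest prefix, ties alphabetical) gets sent to the lowest-numbered state that keeps every Accept/Reject pair distinguishable — a pair clashes when both reach the same state with identical unread suffix — and to a fresh state only if none does.
a: 0a undefined. 0a->0: no, ab/b meet in 0 with "b" left. Open state 1: 0a->1.
b: 0b undefined. 0b->0: no, bbbbbb/b meet in 0. 0b->1: ok.
ab: 1b undefined. 1b->0: no, ababa/b meet in 1. 1b->1: no, abba/bbbba meet in 1 with "a" left. Open state 2: 1b->2.
ba: 1a undefined. 1a->0: no, baa/b meet in 1. 1a->1: no, baa/b meet in 1. 1a->2: ok.
aba: 2a undefined. 2a->0: no, abaa/b meet in 1. 2a->1: no, ababa/b meet in 1. 2a->2: ok.
abb: 2b undefined. 2b->0: no, abba/b meet in 1. 2b->1: no, abba/bbbba meet in 2. 2b->2: no, abba/bbbba meet in 2. Open state 3: 2b->3.
abba: 3a undefined. 3a->0: ok.
bbbb: 3b undefined. 3b->0: ok.
All examples now run through 4 states with every (state, symbol) defined. Accept strings end in {0,2}, Reject strings end in {1}; accept={0,2}.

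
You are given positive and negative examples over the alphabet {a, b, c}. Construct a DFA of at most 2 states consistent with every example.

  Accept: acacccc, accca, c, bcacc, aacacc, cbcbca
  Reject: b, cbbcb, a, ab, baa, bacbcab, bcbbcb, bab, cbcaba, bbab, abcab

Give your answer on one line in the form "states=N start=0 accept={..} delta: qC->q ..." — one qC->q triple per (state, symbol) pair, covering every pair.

states=2 start=0 accept={1} delta: 0a->0 0b->0 0c->1 1a->1 1b->0 1c->0

State merging on the prefix tree: take the shortest (then alphabetical) example prefix whose next move is undefined and point that move at state 0, else 1, else 2, ...; a target is out if some Accept/Reject pair would then sit in one state with the same input left (inseparable). If every existing state is out, open a new one.
a: 0a undefined. 0a->0: ok.
b: 0b undefined. 0b->0: ok.
c: 0c undefined. 0c->0: no, acacccc/b meet in 0. Open state 1: 0c->1.
cb: 1b undefined. 1b->0: ok.
aca: 1a undefined. 1a->0: no, cbcbca/b meet in 0. 1a->1: ok.
acc: 1c undefined. 1c->0: ok.
All examples now run through 2 states with every (state, symbol) defined. Accept strings end in {1}, Reject strings end in {0}; accept={1}.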